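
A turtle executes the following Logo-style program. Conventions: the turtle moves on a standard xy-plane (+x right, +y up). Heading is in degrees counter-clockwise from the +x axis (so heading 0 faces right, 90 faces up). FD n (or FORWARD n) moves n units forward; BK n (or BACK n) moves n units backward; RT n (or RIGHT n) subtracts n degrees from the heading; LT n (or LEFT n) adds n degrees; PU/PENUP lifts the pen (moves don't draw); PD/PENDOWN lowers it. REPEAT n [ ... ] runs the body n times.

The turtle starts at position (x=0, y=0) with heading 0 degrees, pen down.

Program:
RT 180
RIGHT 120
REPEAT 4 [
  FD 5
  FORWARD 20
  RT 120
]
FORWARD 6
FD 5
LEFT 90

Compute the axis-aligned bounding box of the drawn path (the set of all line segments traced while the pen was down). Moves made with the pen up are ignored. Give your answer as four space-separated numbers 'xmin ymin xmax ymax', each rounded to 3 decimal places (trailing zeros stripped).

Executing turtle program step by step:
Start: pos=(0,0), heading=0, pen down
RT 180: heading 0 -> 180
RT 120: heading 180 -> 60
REPEAT 4 [
  -- iteration 1/4 --
  FD 5: (0,0) -> (2.5,4.33) [heading=60, draw]
  FD 20: (2.5,4.33) -> (12.5,21.651) [heading=60, draw]
  RT 120: heading 60 -> 300
  -- iteration 2/4 --
  FD 5: (12.5,21.651) -> (15,17.321) [heading=300, draw]
  FD 20: (15,17.321) -> (25,0) [heading=300, draw]
  RT 120: heading 300 -> 180
  -- iteration 3/4 --
  FD 5: (25,0) -> (20,0) [heading=180, draw]
  FD 20: (20,0) -> (0,0) [heading=180, draw]
  RT 120: heading 180 -> 60
  -- iteration 4/4 --
  FD 5: (0,0) -> (2.5,4.33) [heading=60, draw]
  FD 20: (2.5,4.33) -> (12.5,21.651) [heading=60, draw]
  RT 120: heading 60 -> 300
]
FD 6: (12.5,21.651) -> (15.5,16.454) [heading=300, draw]
FD 5: (15.5,16.454) -> (18,12.124) [heading=300, draw]
LT 90: heading 300 -> 30
Final: pos=(18,12.124), heading=30, 10 segment(s) drawn

Segment endpoints: x in {0, 0, 2.5, 2.5, 12.5, 12.5, 15, 15.5, 18, 20, 25}, y in {0, 0, 0, 0, 4.33, 4.33, 12.124, 16.454, 17.321, 21.651, 21.651}
xmin=0, ymin=0, xmax=25, ymax=21.651

Answer: 0 0 25 21.651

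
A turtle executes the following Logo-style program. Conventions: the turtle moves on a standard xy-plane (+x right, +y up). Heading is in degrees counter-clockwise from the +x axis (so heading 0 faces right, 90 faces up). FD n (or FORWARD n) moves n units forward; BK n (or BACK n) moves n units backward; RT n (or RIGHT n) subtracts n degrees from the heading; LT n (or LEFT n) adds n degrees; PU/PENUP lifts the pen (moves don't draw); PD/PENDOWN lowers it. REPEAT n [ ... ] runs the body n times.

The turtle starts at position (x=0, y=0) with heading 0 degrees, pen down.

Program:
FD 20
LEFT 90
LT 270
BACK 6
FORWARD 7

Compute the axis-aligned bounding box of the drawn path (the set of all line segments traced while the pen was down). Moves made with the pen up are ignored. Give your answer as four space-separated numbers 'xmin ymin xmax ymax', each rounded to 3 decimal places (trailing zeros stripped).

Executing turtle program step by step:
Start: pos=(0,0), heading=0, pen down
FD 20: (0,0) -> (20,0) [heading=0, draw]
LT 90: heading 0 -> 90
LT 270: heading 90 -> 0
BK 6: (20,0) -> (14,0) [heading=0, draw]
FD 7: (14,0) -> (21,0) [heading=0, draw]
Final: pos=(21,0), heading=0, 3 segment(s) drawn

Segment endpoints: x in {0, 14, 20, 21}, y in {0, 0, 0}
xmin=0, ymin=0, xmax=21, ymax=0

Answer: 0 0 21 0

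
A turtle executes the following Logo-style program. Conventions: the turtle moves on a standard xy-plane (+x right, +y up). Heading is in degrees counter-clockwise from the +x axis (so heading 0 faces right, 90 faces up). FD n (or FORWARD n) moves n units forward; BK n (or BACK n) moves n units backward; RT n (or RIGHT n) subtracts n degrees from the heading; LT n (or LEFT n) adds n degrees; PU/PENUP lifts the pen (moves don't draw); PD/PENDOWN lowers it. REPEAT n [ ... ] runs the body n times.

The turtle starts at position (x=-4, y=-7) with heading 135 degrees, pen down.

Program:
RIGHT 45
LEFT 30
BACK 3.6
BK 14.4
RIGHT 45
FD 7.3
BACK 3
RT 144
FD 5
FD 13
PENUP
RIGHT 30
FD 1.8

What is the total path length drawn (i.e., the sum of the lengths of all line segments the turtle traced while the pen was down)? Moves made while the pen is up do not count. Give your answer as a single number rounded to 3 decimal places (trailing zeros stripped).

Answer: 46.3

Derivation:
Executing turtle program step by step:
Start: pos=(-4,-7), heading=135, pen down
RT 45: heading 135 -> 90
LT 30: heading 90 -> 120
BK 3.6: (-4,-7) -> (-2.2,-10.118) [heading=120, draw]
BK 14.4: (-2.2,-10.118) -> (5,-22.588) [heading=120, draw]
RT 45: heading 120 -> 75
FD 7.3: (5,-22.588) -> (6.889,-15.537) [heading=75, draw]
BK 3: (6.889,-15.537) -> (6.113,-18.435) [heading=75, draw]
RT 144: heading 75 -> 291
FD 5: (6.113,-18.435) -> (7.905,-23.103) [heading=291, draw]
FD 13: (7.905,-23.103) -> (12.564,-35.239) [heading=291, draw]
PU: pen up
RT 30: heading 291 -> 261
FD 1.8: (12.564,-35.239) -> (12.282,-37.017) [heading=261, move]
Final: pos=(12.282,-37.017), heading=261, 6 segment(s) drawn

Segment lengths:
  seg 1: (-4,-7) -> (-2.2,-10.118), length = 3.6
  seg 2: (-2.2,-10.118) -> (5,-22.588), length = 14.4
  seg 3: (5,-22.588) -> (6.889,-15.537), length = 7.3
  seg 4: (6.889,-15.537) -> (6.113,-18.435), length = 3
  seg 5: (6.113,-18.435) -> (7.905,-23.103), length = 5
  seg 6: (7.905,-23.103) -> (12.564,-35.239), length = 13
Total = 46.3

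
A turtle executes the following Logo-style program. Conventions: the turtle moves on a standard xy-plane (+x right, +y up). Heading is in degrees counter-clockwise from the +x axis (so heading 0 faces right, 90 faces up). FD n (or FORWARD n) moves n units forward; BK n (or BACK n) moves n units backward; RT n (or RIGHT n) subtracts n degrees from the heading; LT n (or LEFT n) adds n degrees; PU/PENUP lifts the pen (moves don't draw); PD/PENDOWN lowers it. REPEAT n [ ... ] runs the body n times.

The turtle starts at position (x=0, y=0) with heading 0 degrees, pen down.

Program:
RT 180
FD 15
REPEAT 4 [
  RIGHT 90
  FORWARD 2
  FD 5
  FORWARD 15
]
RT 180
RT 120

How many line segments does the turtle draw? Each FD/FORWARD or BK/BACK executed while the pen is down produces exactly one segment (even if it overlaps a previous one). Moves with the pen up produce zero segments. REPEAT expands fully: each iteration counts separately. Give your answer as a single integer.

Executing turtle program step by step:
Start: pos=(0,0), heading=0, pen down
RT 180: heading 0 -> 180
FD 15: (0,0) -> (-15,0) [heading=180, draw]
REPEAT 4 [
  -- iteration 1/4 --
  RT 90: heading 180 -> 90
  FD 2: (-15,0) -> (-15,2) [heading=90, draw]
  FD 5: (-15,2) -> (-15,7) [heading=90, draw]
  FD 15: (-15,7) -> (-15,22) [heading=90, draw]
  -- iteration 2/4 --
  RT 90: heading 90 -> 0
  FD 2: (-15,22) -> (-13,22) [heading=0, draw]
  FD 5: (-13,22) -> (-8,22) [heading=0, draw]
  FD 15: (-8,22) -> (7,22) [heading=0, draw]
  -- iteration 3/4 --
  RT 90: heading 0 -> 270
  FD 2: (7,22) -> (7,20) [heading=270, draw]
  FD 5: (7,20) -> (7,15) [heading=270, draw]
  FD 15: (7,15) -> (7,0) [heading=270, draw]
  -- iteration 4/4 --
  RT 90: heading 270 -> 180
  FD 2: (7,0) -> (5,0) [heading=180, draw]
  FD 5: (5,0) -> (0,0) [heading=180, draw]
  FD 15: (0,0) -> (-15,0) [heading=180, draw]
]
RT 180: heading 180 -> 0
RT 120: heading 0 -> 240
Final: pos=(-15,0), heading=240, 13 segment(s) drawn
Segments drawn: 13

Answer: 13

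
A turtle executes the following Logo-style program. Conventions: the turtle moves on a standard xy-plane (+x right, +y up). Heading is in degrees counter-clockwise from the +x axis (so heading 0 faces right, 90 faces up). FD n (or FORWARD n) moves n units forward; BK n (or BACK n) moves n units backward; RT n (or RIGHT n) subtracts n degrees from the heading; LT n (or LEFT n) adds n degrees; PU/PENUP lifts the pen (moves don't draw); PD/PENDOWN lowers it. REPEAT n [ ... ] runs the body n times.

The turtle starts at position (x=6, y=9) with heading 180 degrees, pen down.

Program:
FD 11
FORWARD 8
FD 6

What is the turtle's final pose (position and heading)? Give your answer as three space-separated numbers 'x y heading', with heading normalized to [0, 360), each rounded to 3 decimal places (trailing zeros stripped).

Executing turtle program step by step:
Start: pos=(6,9), heading=180, pen down
FD 11: (6,9) -> (-5,9) [heading=180, draw]
FD 8: (-5,9) -> (-13,9) [heading=180, draw]
FD 6: (-13,9) -> (-19,9) [heading=180, draw]
Final: pos=(-19,9), heading=180, 3 segment(s) drawn

Answer: -19 9 180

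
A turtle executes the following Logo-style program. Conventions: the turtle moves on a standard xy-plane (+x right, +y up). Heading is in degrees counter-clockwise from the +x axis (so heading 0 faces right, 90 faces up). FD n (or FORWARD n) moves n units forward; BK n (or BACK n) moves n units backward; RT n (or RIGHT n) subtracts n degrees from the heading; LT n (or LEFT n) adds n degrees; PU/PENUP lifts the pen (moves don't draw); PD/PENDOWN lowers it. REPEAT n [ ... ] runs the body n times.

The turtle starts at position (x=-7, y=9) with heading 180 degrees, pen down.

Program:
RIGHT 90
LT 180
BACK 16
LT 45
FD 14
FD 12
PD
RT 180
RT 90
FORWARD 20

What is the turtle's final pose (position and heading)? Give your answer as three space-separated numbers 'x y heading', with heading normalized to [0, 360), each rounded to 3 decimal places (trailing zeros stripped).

Executing turtle program step by step:
Start: pos=(-7,9), heading=180, pen down
RT 90: heading 180 -> 90
LT 180: heading 90 -> 270
BK 16: (-7,9) -> (-7,25) [heading=270, draw]
LT 45: heading 270 -> 315
FD 14: (-7,25) -> (2.899,15.101) [heading=315, draw]
FD 12: (2.899,15.101) -> (11.385,6.615) [heading=315, draw]
PD: pen down
RT 180: heading 315 -> 135
RT 90: heading 135 -> 45
FD 20: (11.385,6.615) -> (25.527,20.757) [heading=45, draw]
Final: pos=(25.527,20.757), heading=45, 4 segment(s) drawn

Answer: 25.527 20.757 45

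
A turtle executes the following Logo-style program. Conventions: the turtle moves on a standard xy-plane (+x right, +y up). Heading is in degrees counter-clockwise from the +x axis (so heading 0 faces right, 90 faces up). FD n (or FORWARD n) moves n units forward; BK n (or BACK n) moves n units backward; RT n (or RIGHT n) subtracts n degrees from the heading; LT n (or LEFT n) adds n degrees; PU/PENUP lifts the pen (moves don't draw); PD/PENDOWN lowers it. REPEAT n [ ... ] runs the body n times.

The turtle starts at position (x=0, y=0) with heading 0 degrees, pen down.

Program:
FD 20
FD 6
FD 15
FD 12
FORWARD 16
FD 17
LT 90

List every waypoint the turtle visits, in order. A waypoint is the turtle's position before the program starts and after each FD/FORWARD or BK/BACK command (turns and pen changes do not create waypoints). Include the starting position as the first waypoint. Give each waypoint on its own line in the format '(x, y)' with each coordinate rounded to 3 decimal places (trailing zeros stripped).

Executing turtle program step by step:
Start: pos=(0,0), heading=0, pen down
FD 20: (0,0) -> (20,0) [heading=0, draw]
FD 6: (20,0) -> (26,0) [heading=0, draw]
FD 15: (26,0) -> (41,0) [heading=0, draw]
FD 12: (41,0) -> (53,0) [heading=0, draw]
FD 16: (53,0) -> (69,0) [heading=0, draw]
FD 17: (69,0) -> (86,0) [heading=0, draw]
LT 90: heading 0 -> 90
Final: pos=(86,0), heading=90, 6 segment(s) drawn
Waypoints (7 total):
(0, 0)
(20, 0)
(26, 0)
(41, 0)
(53, 0)
(69, 0)
(86, 0)

Answer: (0, 0)
(20, 0)
(26, 0)
(41, 0)
(53, 0)
(69, 0)
(86, 0)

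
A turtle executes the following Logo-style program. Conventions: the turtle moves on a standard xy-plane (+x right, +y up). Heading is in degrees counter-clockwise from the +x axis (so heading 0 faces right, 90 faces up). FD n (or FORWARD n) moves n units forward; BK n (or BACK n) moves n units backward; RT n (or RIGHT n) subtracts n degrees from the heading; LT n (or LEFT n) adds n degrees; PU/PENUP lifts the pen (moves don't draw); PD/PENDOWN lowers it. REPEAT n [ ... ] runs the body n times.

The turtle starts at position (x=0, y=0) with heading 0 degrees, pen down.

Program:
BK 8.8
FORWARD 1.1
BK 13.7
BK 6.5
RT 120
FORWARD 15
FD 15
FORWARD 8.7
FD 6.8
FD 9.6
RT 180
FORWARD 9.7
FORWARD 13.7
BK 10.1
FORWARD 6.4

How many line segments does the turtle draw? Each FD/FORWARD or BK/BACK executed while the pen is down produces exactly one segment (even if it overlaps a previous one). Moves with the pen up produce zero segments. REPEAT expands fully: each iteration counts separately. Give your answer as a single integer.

Executing turtle program step by step:
Start: pos=(0,0), heading=0, pen down
BK 8.8: (0,0) -> (-8.8,0) [heading=0, draw]
FD 1.1: (-8.8,0) -> (-7.7,0) [heading=0, draw]
BK 13.7: (-7.7,0) -> (-21.4,0) [heading=0, draw]
BK 6.5: (-21.4,0) -> (-27.9,0) [heading=0, draw]
RT 120: heading 0 -> 240
FD 15: (-27.9,0) -> (-35.4,-12.99) [heading=240, draw]
FD 15: (-35.4,-12.99) -> (-42.9,-25.981) [heading=240, draw]
FD 8.7: (-42.9,-25.981) -> (-47.25,-33.515) [heading=240, draw]
FD 6.8: (-47.25,-33.515) -> (-50.65,-39.404) [heading=240, draw]
FD 9.6: (-50.65,-39.404) -> (-55.45,-47.718) [heading=240, draw]
RT 180: heading 240 -> 60
FD 9.7: (-55.45,-47.718) -> (-50.6,-39.318) [heading=60, draw]
FD 13.7: (-50.6,-39.318) -> (-43.75,-27.453) [heading=60, draw]
BK 10.1: (-43.75,-27.453) -> (-48.8,-36.2) [heading=60, draw]
FD 6.4: (-48.8,-36.2) -> (-45.6,-30.657) [heading=60, draw]
Final: pos=(-45.6,-30.657), heading=60, 13 segment(s) drawn
Segments drawn: 13

Answer: 13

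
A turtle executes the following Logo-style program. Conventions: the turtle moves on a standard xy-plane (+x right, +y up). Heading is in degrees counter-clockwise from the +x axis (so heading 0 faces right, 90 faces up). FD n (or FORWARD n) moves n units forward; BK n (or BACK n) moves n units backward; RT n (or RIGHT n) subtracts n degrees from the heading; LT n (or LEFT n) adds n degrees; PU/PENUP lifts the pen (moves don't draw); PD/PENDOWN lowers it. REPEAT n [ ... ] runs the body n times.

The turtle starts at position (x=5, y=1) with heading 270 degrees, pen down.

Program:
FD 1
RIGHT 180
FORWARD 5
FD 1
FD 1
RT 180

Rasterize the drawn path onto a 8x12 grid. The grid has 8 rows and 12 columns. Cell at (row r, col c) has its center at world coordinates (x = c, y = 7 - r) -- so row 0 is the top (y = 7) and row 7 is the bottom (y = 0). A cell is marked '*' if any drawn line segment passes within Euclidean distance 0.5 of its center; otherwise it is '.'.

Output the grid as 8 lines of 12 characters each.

Segment 0: (5,1) -> (5,0)
Segment 1: (5,0) -> (5,5)
Segment 2: (5,5) -> (5,6)
Segment 3: (5,6) -> (5,7)

Answer: .....*......
.....*......
.....*......
.....*......
.....*......
.....*......
.....*......
.....*......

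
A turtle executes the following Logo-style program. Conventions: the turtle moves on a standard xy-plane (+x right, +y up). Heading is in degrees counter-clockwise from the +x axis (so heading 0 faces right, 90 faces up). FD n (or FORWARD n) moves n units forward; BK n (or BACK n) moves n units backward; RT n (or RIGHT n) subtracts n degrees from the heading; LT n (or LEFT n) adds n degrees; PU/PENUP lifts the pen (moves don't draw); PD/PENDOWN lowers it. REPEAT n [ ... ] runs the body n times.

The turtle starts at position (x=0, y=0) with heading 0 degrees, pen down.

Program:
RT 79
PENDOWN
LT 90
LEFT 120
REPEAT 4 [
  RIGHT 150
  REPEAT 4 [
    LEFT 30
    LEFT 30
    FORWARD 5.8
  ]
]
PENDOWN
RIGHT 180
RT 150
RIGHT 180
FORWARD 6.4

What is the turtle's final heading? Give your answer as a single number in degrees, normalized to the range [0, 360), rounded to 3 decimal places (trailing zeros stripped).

Answer: 341

Derivation:
Executing turtle program step by step:
Start: pos=(0,0), heading=0, pen down
RT 79: heading 0 -> 281
PD: pen down
LT 90: heading 281 -> 11
LT 120: heading 11 -> 131
REPEAT 4 [
  -- iteration 1/4 --
  RT 150: heading 131 -> 341
  REPEAT 4 [
    -- iteration 1/4 --
    LT 30: heading 341 -> 11
    LT 30: heading 11 -> 41
    FD 5.8: (0,0) -> (4.377,3.805) [heading=41, draw]
    -- iteration 2/4 --
    LT 30: heading 41 -> 71
    LT 30: heading 71 -> 101
    FD 5.8: (4.377,3.805) -> (3.271,9.499) [heading=101, draw]
    -- iteration 3/4 --
    LT 30: heading 101 -> 131
    LT 30: heading 131 -> 161
    FD 5.8: (3.271,9.499) -> (-2.213,11.387) [heading=161, draw]
    -- iteration 4/4 --
    LT 30: heading 161 -> 191
    LT 30: heading 191 -> 221
    FD 5.8: (-2.213,11.387) -> (-6.591,7.582) [heading=221, draw]
  ]
  -- iteration 2/4 --
  RT 150: heading 221 -> 71
  REPEAT 4 [
    -- iteration 1/4 --
    LT 30: heading 71 -> 101
    LT 30: heading 101 -> 131
    FD 5.8: (-6.591,7.582) -> (-10.396,11.959) [heading=131, draw]
    -- iteration 2/4 --
    LT 30: heading 131 -> 161
    LT 30: heading 161 -> 191
    FD 5.8: (-10.396,11.959) -> (-16.089,10.852) [heading=191, draw]
    -- iteration 3/4 --
    LT 30: heading 191 -> 221
    LT 30: heading 221 -> 251
    FD 5.8: (-16.089,10.852) -> (-17.978,5.368) [heading=251, draw]
    -- iteration 4/4 --
    LT 30: heading 251 -> 281
    LT 30: heading 281 -> 311
    FD 5.8: (-17.978,5.368) -> (-14.172,0.991) [heading=311, draw]
  ]
  -- iteration 3/4 --
  RT 150: heading 311 -> 161
  REPEAT 4 [
    -- iteration 1/4 --
    LT 30: heading 161 -> 191
    LT 30: heading 191 -> 221
    FD 5.8: (-14.172,0.991) -> (-18.55,-2.814) [heading=221, draw]
    -- iteration 2/4 --
    LT 30: heading 221 -> 251
    LT 30: heading 251 -> 281
    FD 5.8: (-18.55,-2.814) -> (-17.443,-8.508) [heading=281, draw]
    -- iteration 3/4 --
    LT 30: heading 281 -> 311
    LT 30: heading 311 -> 341
    FD 5.8: (-17.443,-8.508) -> (-11.959,-10.396) [heading=341, draw]
    -- iteration 4/4 --
    LT 30: heading 341 -> 11
    LT 30: heading 11 -> 41
    FD 5.8: (-11.959,-10.396) -> (-7.582,-6.591) [heading=41, draw]
  ]
  -- iteration 4/4 --
  RT 150: heading 41 -> 251
  REPEAT 4 [
    -- iteration 1/4 --
    LT 30: heading 251 -> 281
    LT 30: heading 281 -> 311
    FD 5.8: (-7.582,-6.591) -> (-3.777,-10.968) [heading=311, draw]
    -- iteration 2/4 --
    LT 30: heading 311 -> 341
    LT 30: heading 341 -> 11
    FD 5.8: (-3.777,-10.968) -> (1.917,-9.861) [heading=11, draw]
    -- iteration 3/4 --
    LT 30: heading 11 -> 41
    LT 30: heading 41 -> 71
    FD 5.8: (1.917,-9.861) -> (3.805,-4.377) [heading=71, draw]
    -- iteration 4/4 --
    LT 30: heading 71 -> 101
    LT 30: heading 101 -> 131
    FD 5.8: (3.805,-4.377) -> (0,0) [heading=131, draw]
  ]
]
PD: pen down
RT 180: heading 131 -> 311
RT 150: heading 311 -> 161
RT 180: heading 161 -> 341
FD 6.4: (0,0) -> (6.051,-2.084) [heading=341, draw]
Final: pos=(6.051,-2.084), heading=341, 17 segment(s) drawn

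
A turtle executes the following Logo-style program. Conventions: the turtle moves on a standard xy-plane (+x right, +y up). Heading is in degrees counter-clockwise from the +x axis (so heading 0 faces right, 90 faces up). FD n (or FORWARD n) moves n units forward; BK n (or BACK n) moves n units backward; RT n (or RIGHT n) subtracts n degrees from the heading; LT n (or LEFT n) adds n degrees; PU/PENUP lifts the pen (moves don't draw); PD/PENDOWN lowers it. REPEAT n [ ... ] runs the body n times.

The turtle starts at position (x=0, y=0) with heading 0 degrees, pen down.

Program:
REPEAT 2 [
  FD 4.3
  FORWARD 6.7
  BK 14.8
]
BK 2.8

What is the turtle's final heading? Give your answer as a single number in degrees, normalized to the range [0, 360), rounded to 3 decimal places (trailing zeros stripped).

Executing turtle program step by step:
Start: pos=(0,0), heading=0, pen down
REPEAT 2 [
  -- iteration 1/2 --
  FD 4.3: (0,0) -> (4.3,0) [heading=0, draw]
  FD 6.7: (4.3,0) -> (11,0) [heading=0, draw]
  BK 14.8: (11,0) -> (-3.8,0) [heading=0, draw]
  -- iteration 2/2 --
  FD 4.3: (-3.8,0) -> (0.5,0) [heading=0, draw]
  FD 6.7: (0.5,0) -> (7.2,0) [heading=0, draw]
  BK 14.8: (7.2,0) -> (-7.6,0) [heading=0, draw]
]
BK 2.8: (-7.6,0) -> (-10.4,0) [heading=0, draw]
Final: pos=(-10.4,0), heading=0, 7 segment(s) drawn

Answer: 0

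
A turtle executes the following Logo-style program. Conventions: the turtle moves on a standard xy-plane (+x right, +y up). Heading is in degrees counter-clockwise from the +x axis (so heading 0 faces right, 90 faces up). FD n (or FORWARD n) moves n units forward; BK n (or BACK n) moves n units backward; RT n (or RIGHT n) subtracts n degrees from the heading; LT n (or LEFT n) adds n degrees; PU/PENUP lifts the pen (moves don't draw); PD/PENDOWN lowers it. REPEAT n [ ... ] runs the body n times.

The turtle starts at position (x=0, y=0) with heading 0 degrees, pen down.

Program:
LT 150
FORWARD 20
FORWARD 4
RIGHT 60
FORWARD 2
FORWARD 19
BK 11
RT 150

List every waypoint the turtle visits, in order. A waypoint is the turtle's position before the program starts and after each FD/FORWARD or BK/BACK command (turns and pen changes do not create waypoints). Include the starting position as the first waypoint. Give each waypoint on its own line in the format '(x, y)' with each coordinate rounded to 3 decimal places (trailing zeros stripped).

Executing turtle program step by step:
Start: pos=(0,0), heading=0, pen down
LT 150: heading 0 -> 150
FD 20: (0,0) -> (-17.321,10) [heading=150, draw]
FD 4: (-17.321,10) -> (-20.785,12) [heading=150, draw]
RT 60: heading 150 -> 90
FD 2: (-20.785,12) -> (-20.785,14) [heading=90, draw]
FD 19: (-20.785,14) -> (-20.785,33) [heading=90, draw]
BK 11: (-20.785,33) -> (-20.785,22) [heading=90, draw]
RT 150: heading 90 -> 300
Final: pos=(-20.785,22), heading=300, 5 segment(s) drawn
Waypoints (6 total):
(0, 0)
(-17.321, 10)
(-20.785, 12)
(-20.785, 14)
(-20.785, 33)
(-20.785, 22)

Answer: (0, 0)
(-17.321, 10)
(-20.785, 12)
(-20.785, 14)
(-20.785, 33)
(-20.785, 22)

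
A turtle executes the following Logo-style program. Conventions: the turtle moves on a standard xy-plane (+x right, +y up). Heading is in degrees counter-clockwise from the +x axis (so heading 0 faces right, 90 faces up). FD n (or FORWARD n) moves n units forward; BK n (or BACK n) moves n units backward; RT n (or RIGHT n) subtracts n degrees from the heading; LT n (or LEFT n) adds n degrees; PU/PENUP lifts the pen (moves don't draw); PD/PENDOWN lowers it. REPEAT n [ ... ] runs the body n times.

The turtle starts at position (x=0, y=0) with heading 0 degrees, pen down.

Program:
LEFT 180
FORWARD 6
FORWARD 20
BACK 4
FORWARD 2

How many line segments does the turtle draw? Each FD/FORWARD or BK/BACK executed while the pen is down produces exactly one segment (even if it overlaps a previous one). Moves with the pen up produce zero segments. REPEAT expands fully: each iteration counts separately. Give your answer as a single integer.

Answer: 4

Derivation:
Executing turtle program step by step:
Start: pos=(0,0), heading=0, pen down
LT 180: heading 0 -> 180
FD 6: (0,0) -> (-6,0) [heading=180, draw]
FD 20: (-6,0) -> (-26,0) [heading=180, draw]
BK 4: (-26,0) -> (-22,0) [heading=180, draw]
FD 2: (-22,0) -> (-24,0) [heading=180, draw]
Final: pos=(-24,0), heading=180, 4 segment(s) drawn
Segments drawn: 4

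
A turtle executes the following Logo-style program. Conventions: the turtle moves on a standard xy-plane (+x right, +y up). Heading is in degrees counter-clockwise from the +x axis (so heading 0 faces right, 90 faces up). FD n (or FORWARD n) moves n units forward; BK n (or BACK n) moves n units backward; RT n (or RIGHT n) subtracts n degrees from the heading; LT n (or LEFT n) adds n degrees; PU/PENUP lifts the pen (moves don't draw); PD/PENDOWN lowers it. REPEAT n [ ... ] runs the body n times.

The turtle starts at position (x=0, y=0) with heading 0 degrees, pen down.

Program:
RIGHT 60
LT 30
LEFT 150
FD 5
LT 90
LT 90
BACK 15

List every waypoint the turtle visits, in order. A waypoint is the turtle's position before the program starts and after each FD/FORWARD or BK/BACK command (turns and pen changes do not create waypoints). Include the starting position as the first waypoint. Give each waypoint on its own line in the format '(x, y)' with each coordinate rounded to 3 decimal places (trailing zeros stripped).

Executing turtle program step by step:
Start: pos=(0,0), heading=0, pen down
RT 60: heading 0 -> 300
LT 30: heading 300 -> 330
LT 150: heading 330 -> 120
FD 5: (0,0) -> (-2.5,4.33) [heading=120, draw]
LT 90: heading 120 -> 210
LT 90: heading 210 -> 300
BK 15: (-2.5,4.33) -> (-10,17.321) [heading=300, draw]
Final: pos=(-10,17.321), heading=300, 2 segment(s) drawn
Waypoints (3 total):
(0, 0)
(-2.5, 4.33)
(-10, 17.321)

Answer: (0, 0)
(-2.5, 4.33)
(-10, 17.321)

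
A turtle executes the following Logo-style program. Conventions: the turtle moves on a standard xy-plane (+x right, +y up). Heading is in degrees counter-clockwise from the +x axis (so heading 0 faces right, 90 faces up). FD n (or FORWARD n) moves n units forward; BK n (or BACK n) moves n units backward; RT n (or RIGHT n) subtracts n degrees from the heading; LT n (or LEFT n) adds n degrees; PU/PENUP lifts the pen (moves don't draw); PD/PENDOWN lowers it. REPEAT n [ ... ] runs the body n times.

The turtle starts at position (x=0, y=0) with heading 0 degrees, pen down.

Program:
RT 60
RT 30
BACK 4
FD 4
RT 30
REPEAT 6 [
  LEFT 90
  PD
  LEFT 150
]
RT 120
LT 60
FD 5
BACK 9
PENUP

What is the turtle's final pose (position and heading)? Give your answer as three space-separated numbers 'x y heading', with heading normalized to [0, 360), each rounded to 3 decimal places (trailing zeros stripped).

Answer: 4 0 180

Derivation:
Executing turtle program step by step:
Start: pos=(0,0), heading=0, pen down
RT 60: heading 0 -> 300
RT 30: heading 300 -> 270
BK 4: (0,0) -> (0,4) [heading=270, draw]
FD 4: (0,4) -> (0,0) [heading=270, draw]
RT 30: heading 270 -> 240
REPEAT 6 [
  -- iteration 1/6 --
  LT 90: heading 240 -> 330
  PD: pen down
  LT 150: heading 330 -> 120
  -- iteration 2/6 --
  LT 90: heading 120 -> 210
  PD: pen down
  LT 150: heading 210 -> 0
  -- iteration 3/6 --
  LT 90: heading 0 -> 90
  PD: pen down
  LT 150: heading 90 -> 240
  -- iteration 4/6 --
  LT 90: heading 240 -> 330
  PD: pen down
  LT 150: heading 330 -> 120
  -- iteration 5/6 --
  LT 90: heading 120 -> 210
  PD: pen down
  LT 150: heading 210 -> 0
  -- iteration 6/6 --
  LT 90: heading 0 -> 90
  PD: pen down
  LT 150: heading 90 -> 240
]
RT 120: heading 240 -> 120
LT 60: heading 120 -> 180
FD 5: (0,0) -> (-5,0) [heading=180, draw]
BK 9: (-5,0) -> (4,0) [heading=180, draw]
PU: pen up
Final: pos=(4,0), heading=180, 4 segment(s) drawn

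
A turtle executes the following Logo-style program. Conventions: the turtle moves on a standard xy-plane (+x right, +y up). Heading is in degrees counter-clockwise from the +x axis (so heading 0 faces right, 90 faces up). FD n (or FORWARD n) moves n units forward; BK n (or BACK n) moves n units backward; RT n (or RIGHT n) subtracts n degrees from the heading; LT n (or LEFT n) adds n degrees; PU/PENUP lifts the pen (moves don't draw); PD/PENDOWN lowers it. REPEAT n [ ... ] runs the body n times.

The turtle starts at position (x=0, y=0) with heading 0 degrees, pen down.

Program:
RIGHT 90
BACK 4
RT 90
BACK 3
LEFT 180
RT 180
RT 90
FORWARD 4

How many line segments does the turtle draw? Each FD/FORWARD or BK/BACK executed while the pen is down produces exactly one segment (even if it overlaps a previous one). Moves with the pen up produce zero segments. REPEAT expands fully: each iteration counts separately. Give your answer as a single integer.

Answer: 3

Derivation:
Executing turtle program step by step:
Start: pos=(0,0), heading=0, pen down
RT 90: heading 0 -> 270
BK 4: (0,0) -> (0,4) [heading=270, draw]
RT 90: heading 270 -> 180
BK 3: (0,4) -> (3,4) [heading=180, draw]
LT 180: heading 180 -> 0
RT 180: heading 0 -> 180
RT 90: heading 180 -> 90
FD 4: (3,4) -> (3,8) [heading=90, draw]
Final: pos=(3,8), heading=90, 3 segment(s) drawn
Segments drawn: 3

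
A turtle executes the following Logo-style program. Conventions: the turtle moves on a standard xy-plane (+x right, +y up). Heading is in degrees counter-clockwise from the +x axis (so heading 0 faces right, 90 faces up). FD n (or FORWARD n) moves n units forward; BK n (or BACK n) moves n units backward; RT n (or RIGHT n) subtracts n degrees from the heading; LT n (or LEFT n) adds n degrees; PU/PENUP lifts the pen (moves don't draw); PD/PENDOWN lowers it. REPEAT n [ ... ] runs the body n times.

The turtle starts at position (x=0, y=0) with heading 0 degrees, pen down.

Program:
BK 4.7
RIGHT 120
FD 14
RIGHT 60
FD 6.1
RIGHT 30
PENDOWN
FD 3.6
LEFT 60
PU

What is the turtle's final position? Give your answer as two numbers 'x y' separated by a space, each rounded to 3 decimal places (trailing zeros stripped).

Answer: -20.918 -10.324

Derivation:
Executing turtle program step by step:
Start: pos=(0,0), heading=0, pen down
BK 4.7: (0,0) -> (-4.7,0) [heading=0, draw]
RT 120: heading 0 -> 240
FD 14: (-4.7,0) -> (-11.7,-12.124) [heading=240, draw]
RT 60: heading 240 -> 180
FD 6.1: (-11.7,-12.124) -> (-17.8,-12.124) [heading=180, draw]
RT 30: heading 180 -> 150
PD: pen down
FD 3.6: (-17.8,-12.124) -> (-20.918,-10.324) [heading=150, draw]
LT 60: heading 150 -> 210
PU: pen up
Final: pos=(-20.918,-10.324), heading=210, 4 segment(s) drawn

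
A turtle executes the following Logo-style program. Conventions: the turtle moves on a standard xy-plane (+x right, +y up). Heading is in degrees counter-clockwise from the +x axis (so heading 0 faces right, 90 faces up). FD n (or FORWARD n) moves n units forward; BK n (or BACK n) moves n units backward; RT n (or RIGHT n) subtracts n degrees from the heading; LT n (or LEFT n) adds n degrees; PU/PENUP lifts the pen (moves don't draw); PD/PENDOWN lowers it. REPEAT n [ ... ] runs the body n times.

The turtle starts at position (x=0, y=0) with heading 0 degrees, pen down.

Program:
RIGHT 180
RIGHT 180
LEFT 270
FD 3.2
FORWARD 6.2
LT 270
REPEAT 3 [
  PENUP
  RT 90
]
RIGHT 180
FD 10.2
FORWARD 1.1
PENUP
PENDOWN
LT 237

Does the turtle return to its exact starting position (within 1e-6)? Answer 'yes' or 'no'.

Answer: no

Derivation:
Executing turtle program step by step:
Start: pos=(0,0), heading=0, pen down
RT 180: heading 0 -> 180
RT 180: heading 180 -> 0
LT 270: heading 0 -> 270
FD 3.2: (0,0) -> (0,-3.2) [heading=270, draw]
FD 6.2: (0,-3.2) -> (0,-9.4) [heading=270, draw]
LT 270: heading 270 -> 180
REPEAT 3 [
  -- iteration 1/3 --
  PU: pen up
  RT 90: heading 180 -> 90
  -- iteration 2/3 --
  PU: pen up
  RT 90: heading 90 -> 0
  -- iteration 3/3 --
  PU: pen up
  RT 90: heading 0 -> 270
]
RT 180: heading 270 -> 90
FD 10.2: (0,-9.4) -> (0,0.8) [heading=90, move]
FD 1.1: (0,0.8) -> (0,1.9) [heading=90, move]
PU: pen up
PD: pen down
LT 237: heading 90 -> 327
Final: pos=(0,1.9), heading=327, 2 segment(s) drawn

Start position: (0, 0)
Final position: (0, 1.9)
Distance = 1.9; >= 1e-6 -> NOT closed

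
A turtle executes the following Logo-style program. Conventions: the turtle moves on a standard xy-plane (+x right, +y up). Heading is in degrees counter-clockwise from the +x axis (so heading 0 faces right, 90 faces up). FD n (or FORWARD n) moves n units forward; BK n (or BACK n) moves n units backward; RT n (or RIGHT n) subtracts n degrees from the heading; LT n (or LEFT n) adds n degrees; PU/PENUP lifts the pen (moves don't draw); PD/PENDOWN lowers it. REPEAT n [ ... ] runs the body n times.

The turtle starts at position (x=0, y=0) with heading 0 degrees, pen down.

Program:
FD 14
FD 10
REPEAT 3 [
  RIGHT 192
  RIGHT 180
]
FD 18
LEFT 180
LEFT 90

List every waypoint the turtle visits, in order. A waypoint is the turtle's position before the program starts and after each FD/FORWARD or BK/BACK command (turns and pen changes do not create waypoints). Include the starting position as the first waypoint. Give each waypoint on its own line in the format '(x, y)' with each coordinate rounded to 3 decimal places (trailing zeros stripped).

Executing turtle program step by step:
Start: pos=(0,0), heading=0, pen down
FD 14: (0,0) -> (14,0) [heading=0, draw]
FD 10: (14,0) -> (24,0) [heading=0, draw]
REPEAT 3 [
  -- iteration 1/3 --
  RT 192: heading 0 -> 168
  RT 180: heading 168 -> 348
  -- iteration 2/3 --
  RT 192: heading 348 -> 156
  RT 180: heading 156 -> 336
  -- iteration 3/3 --
  RT 192: heading 336 -> 144
  RT 180: heading 144 -> 324
]
FD 18: (24,0) -> (38.562,-10.58) [heading=324, draw]
LT 180: heading 324 -> 144
LT 90: heading 144 -> 234
Final: pos=(38.562,-10.58), heading=234, 3 segment(s) drawn
Waypoints (4 total):
(0, 0)
(14, 0)
(24, 0)
(38.562, -10.58)

Answer: (0, 0)
(14, 0)
(24, 0)
(38.562, -10.58)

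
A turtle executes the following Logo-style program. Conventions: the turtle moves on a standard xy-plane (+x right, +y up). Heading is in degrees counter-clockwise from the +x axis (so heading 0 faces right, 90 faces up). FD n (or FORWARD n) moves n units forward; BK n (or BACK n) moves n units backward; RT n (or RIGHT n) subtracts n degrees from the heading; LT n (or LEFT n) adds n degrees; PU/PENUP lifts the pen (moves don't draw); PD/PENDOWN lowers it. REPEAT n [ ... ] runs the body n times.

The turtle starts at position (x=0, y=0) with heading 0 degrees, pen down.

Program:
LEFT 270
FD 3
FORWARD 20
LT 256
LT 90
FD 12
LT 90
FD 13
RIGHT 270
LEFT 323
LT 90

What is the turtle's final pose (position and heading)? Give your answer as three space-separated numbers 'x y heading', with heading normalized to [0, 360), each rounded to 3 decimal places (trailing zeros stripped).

Executing turtle program step by step:
Start: pos=(0,0), heading=0, pen down
LT 270: heading 0 -> 270
FD 3: (0,0) -> (0,-3) [heading=270, draw]
FD 20: (0,-3) -> (0,-23) [heading=270, draw]
LT 256: heading 270 -> 166
LT 90: heading 166 -> 256
FD 12: (0,-23) -> (-2.903,-34.644) [heading=256, draw]
LT 90: heading 256 -> 346
FD 13: (-2.903,-34.644) -> (9.711,-37.789) [heading=346, draw]
RT 270: heading 346 -> 76
LT 323: heading 76 -> 39
LT 90: heading 39 -> 129
Final: pos=(9.711,-37.789), heading=129, 4 segment(s) drawn

Answer: 9.711 -37.789 129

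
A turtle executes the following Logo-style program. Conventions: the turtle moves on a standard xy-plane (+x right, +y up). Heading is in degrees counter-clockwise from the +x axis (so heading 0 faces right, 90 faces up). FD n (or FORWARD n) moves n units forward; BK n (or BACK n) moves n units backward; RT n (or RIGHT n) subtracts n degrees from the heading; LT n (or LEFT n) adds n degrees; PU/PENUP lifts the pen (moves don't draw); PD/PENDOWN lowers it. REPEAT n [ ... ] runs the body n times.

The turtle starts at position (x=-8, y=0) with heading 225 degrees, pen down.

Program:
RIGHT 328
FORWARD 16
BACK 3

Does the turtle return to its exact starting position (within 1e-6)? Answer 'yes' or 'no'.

Executing turtle program step by step:
Start: pos=(-8,0), heading=225, pen down
RT 328: heading 225 -> 257
FD 16: (-8,0) -> (-11.599,-15.59) [heading=257, draw]
BK 3: (-11.599,-15.59) -> (-10.924,-12.667) [heading=257, draw]
Final: pos=(-10.924,-12.667), heading=257, 2 segment(s) drawn

Start position: (-8, 0)
Final position: (-10.924, -12.667)
Distance = 13; >= 1e-6 -> NOT closed

Answer: no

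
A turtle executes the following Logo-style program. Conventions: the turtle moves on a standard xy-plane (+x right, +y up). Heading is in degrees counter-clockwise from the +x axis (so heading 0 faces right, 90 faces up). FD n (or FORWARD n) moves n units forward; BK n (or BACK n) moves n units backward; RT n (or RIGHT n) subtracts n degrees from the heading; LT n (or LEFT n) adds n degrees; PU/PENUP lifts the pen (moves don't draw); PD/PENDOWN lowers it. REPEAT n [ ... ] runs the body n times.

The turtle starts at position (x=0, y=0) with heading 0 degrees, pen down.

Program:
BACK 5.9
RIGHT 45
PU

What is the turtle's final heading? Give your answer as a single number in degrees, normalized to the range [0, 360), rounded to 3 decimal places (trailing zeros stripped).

Executing turtle program step by step:
Start: pos=(0,0), heading=0, pen down
BK 5.9: (0,0) -> (-5.9,0) [heading=0, draw]
RT 45: heading 0 -> 315
PU: pen up
Final: pos=(-5.9,0), heading=315, 1 segment(s) drawn

Answer: 315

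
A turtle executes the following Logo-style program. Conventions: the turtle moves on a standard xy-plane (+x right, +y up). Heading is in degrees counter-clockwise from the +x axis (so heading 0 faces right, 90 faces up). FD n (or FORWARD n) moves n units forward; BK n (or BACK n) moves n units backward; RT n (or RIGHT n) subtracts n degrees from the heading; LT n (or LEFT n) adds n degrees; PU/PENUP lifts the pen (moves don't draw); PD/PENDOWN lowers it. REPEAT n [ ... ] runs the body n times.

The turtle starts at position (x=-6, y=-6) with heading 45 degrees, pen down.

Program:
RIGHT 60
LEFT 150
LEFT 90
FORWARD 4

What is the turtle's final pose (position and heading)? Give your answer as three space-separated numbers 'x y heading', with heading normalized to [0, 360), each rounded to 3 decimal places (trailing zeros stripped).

Executing turtle program step by step:
Start: pos=(-6,-6), heading=45, pen down
RT 60: heading 45 -> 345
LT 150: heading 345 -> 135
LT 90: heading 135 -> 225
FD 4: (-6,-6) -> (-8.828,-8.828) [heading=225, draw]
Final: pos=(-8.828,-8.828), heading=225, 1 segment(s) drawn

Answer: -8.828 -8.828 225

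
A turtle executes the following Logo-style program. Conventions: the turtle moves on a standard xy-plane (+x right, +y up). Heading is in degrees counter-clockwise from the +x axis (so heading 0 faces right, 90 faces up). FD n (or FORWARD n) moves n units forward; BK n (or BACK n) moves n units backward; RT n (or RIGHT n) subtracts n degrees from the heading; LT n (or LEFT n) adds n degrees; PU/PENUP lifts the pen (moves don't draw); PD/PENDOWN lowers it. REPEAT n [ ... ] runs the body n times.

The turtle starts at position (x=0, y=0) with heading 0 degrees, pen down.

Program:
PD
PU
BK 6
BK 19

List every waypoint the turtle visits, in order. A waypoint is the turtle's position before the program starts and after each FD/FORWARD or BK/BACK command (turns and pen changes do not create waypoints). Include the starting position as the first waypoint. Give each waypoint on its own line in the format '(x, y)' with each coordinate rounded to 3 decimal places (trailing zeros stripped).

Executing turtle program step by step:
Start: pos=(0,0), heading=0, pen down
PD: pen down
PU: pen up
BK 6: (0,0) -> (-6,0) [heading=0, move]
BK 19: (-6,0) -> (-25,0) [heading=0, move]
Final: pos=(-25,0), heading=0, 0 segment(s) drawn
Waypoints (3 total):
(0, 0)
(-6, 0)
(-25, 0)

Answer: (0, 0)
(-6, 0)
(-25, 0)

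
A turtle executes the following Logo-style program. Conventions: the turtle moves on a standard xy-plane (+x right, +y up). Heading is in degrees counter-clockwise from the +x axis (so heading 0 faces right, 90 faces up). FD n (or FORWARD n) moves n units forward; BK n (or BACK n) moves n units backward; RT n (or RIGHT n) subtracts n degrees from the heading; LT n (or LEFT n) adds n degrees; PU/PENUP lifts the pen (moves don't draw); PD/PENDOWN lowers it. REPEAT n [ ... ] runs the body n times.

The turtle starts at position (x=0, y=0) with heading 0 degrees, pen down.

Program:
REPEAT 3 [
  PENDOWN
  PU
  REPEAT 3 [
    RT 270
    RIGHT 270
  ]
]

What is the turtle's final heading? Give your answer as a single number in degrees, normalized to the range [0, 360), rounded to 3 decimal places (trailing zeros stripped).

Executing turtle program step by step:
Start: pos=(0,0), heading=0, pen down
REPEAT 3 [
  -- iteration 1/3 --
  PD: pen down
  PU: pen up
  REPEAT 3 [
    -- iteration 1/3 --
    RT 270: heading 0 -> 90
    RT 270: heading 90 -> 180
    -- iteration 2/3 --
    RT 270: heading 180 -> 270
    RT 270: heading 270 -> 0
    -- iteration 3/3 --
    RT 270: heading 0 -> 90
    RT 270: heading 90 -> 180
  ]
  -- iteration 2/3 --
  PD: pen down
  PU: pen up
  REPEAT 3 [
    -- iteration 1/3 --
    RT 270: heading 180 -> 270
    RT 270: heading 270 -> 0
    -- iteration 2/3 --
    RT 270: heading 0 -> 90
    RT 270: heading 90 -> 180
    -- iteration 3/3 --
    RT 270: heading 180 -> 270
    RT 270: heading 270 -> 0
  ]
  -- iteration 3/3 --
  PD: pen down
  PU: pen up
  REPEAT 3 [
    -- iteration 1/3 --
    RT 270: heading 0 -> 90
    RT 270: heading 90 -> 180
    -- iteration 2/3 --
    RT 270: heading 180 -> 270
    RT 270: heading 270 -> 0
    -- iteration 3/3 --
    RT 270: heading 0 -> 90
    RT 270: heading 90 -> 180
  ]
]
Final: pos=(0,0), heading=180, 0 segment(s) drawn

Answer: 180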